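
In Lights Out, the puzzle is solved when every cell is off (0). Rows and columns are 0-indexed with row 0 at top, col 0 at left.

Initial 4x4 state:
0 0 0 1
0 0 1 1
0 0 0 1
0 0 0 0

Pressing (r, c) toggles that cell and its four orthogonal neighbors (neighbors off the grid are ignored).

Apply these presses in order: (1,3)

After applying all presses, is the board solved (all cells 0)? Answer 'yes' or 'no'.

After press 1 at (1,3):
0 0 0 0
0 0 0 0
0 0 0 0
0 0 0 0

Lights still on: 0

Answer: yes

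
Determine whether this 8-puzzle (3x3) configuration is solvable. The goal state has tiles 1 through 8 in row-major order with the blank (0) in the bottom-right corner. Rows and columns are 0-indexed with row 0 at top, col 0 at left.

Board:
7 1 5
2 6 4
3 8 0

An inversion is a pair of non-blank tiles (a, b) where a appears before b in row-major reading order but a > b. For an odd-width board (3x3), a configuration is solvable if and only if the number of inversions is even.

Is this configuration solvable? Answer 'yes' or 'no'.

Inversions (pairs i<j in row-major order where tile[i] > tile[j] > 0): 12
12 is even, so the puzzle is solvable.

Answer: yes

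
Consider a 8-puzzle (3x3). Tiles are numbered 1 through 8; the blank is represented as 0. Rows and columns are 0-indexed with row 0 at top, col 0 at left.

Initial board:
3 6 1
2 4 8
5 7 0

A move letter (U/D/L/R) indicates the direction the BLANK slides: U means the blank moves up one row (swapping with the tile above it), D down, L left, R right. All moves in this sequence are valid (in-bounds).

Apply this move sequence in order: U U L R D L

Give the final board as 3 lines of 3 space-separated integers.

Answer: 3 6 1
2 0 4
5 7 8

Derivation:
After move 1 (U):
3 6 1
2 4 0
5 7 8

After move 2 (U):
3 6 0
2 4 1
5 7 8

After move 3 (L):
3 0 6
2 4 1
5 7 8

After move 4 (R):
3 6 0
2 4 1
5 7 8

After move 5 (D):
3 6 1
2 4 0
5 7 8

After move 6 (L):
3 6 1
2 0 4
5 7 8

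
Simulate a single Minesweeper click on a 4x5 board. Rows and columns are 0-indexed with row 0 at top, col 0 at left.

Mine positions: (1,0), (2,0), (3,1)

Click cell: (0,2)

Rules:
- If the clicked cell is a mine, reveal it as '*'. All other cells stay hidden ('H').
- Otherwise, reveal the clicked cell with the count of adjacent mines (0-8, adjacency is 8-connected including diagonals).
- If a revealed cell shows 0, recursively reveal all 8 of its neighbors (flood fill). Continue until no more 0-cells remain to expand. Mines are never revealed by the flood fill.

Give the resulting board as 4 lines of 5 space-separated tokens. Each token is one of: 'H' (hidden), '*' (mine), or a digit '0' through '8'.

H 1 0 0 0
H 2 0 0 0
H 3 1 0 0
H H 1 0 0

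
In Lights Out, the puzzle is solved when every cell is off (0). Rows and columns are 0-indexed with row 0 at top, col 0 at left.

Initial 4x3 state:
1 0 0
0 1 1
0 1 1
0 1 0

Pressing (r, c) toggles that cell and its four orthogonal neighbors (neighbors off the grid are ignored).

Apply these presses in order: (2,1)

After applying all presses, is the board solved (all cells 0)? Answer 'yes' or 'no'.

After press 1 at (2,1):
1 0 0
0 0 1
1 0 0
0 0 0

Lights still on: 3

Answer: no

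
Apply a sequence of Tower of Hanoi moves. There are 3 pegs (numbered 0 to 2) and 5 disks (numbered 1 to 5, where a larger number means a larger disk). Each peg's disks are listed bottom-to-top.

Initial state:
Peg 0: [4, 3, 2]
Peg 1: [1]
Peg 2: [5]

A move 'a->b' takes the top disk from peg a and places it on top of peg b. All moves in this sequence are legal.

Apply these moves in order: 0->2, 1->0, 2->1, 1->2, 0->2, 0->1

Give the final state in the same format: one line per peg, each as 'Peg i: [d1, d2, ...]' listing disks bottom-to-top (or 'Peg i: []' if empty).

Answer: Peg 0: [4]
Peg 1: [3]
Peg 2: [5, 2, 1]

Derivation:
After move 1 (0->2):
Peg 0: [4, 3]
Peg 1: [1]
Peg 2: [5, 2]

After move 2 (1->0):
Peg 0: [4, 3, 1]
Peg 1: []
Peg 2: [5, 2]

After move 3 (2->1):
Peg 0: [4, 3, 1]
Peg 1: [2]
Peg 2: [5]

After move 4 (1->2):
Peg 0: [4, 3, 1]
Peg 1: []
Peg 2: [5, 2]

After move 5 (0->2):
Peg 0: [4, 3]
Peg 1: []
Peg 2: [5, 2, 1]

After move 6 (0->1):
Peg 0: [4]
Peg 1: [3]
Peg 2: [5, 2, 1]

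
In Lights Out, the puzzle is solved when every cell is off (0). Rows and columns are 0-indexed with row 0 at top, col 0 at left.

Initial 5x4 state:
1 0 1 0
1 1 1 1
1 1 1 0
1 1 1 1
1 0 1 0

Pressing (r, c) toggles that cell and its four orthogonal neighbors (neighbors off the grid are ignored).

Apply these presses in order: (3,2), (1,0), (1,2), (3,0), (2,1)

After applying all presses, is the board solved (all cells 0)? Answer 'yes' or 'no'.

Answer: yes

Derivation:
After press 1 at (3,2):
1 0 1 0
1 1 1 1
1 1 0 0
1 0 0 0
1 0 0 0

After press 2 at (1,0):
0 0 1 0
0 0 1 1
0 1 0 0
1 0 0 0
1 0 0 0

After press 3 at (1,2):
0 0 0 0
0 1 0 0
0 1 1 0
1 0 0 0
1 0 0 0

After press 4 at (3,0):
0 0 0 0
0 1 0 0
1 1 1 0
0 1 0 0
0 0 0 0

After press 5 at (2,1):
0 0 0 0
0 0 0 0
0 0 0 0
0 0 0 0
0 0 0 0

Lights still on: 0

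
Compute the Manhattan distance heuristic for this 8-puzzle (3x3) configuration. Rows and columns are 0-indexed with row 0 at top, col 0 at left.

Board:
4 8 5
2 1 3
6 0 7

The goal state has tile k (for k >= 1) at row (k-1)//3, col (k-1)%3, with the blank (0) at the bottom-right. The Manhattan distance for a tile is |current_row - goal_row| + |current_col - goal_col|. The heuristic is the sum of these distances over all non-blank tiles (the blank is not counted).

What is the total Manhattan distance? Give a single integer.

Answer: 15

Derivation:
Tile 4: at (0,0), goal (1,0), distance |0-1|+|0-0| = 1
Tile 8: at (0,1), goal (2,1), distance |0-2|+|1-1| = 2
Tile 5: at (0,2), goal (1,1), distance |0-1|+|2-1| = 2
Tile 2: at (1,0), goal (0,1), distance |1-0|+|0-1| = 2
Tile 1: at (1,1), goal (0,0), distance |1-0|+|1-0| = 2
Tile 3: at (1,2), goal (0,2), distance |1-0|+|2-2| = 1
Tile 6: at (2,0), goal (1,2), distance |2-1|+|0-2| = 3
Tile 7: at (2,2), goal (2,0), distance |2-2|+|2-0| = 2
Sum: 1 + 2 + 2 + 2 + 2 + 1 + 3 + 2 = 15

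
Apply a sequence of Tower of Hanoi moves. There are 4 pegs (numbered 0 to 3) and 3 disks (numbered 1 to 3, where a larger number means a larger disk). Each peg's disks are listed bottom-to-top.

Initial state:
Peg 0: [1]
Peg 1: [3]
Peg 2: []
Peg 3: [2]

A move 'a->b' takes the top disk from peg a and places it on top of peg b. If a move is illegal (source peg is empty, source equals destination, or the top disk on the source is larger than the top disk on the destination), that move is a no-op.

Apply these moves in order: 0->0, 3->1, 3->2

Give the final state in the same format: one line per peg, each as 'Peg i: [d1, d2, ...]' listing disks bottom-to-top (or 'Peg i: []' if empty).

After move 1 (0->0):
Peg 0: [1]
Peg 1: [3]
Peg 2: []
Peg 3: [2]

After move 2 (3->1):
Peg 0: [1]
Peg 1: [3, 2]
Peg 2: []
Peg 3: []

After move 3 (3->2):
Peg 0: [1]
Peg 1: [3, 2]
Peg 2: []
Peg 3: []

Answer: Peg 0: [1]
Peg 1: [3, 2]
Peg 2: []
Peg 3: []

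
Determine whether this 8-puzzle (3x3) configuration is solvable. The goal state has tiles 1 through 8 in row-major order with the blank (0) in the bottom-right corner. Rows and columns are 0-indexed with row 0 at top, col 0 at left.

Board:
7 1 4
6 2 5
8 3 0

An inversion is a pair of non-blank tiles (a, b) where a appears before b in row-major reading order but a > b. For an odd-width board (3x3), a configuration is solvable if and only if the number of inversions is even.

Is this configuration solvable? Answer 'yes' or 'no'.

Answer: no

Derivation:
Inversions (pairs i<j in row-major order where tile[i] > tile[j] > 0): 13
13 is odd, so the puzzle is not solvable.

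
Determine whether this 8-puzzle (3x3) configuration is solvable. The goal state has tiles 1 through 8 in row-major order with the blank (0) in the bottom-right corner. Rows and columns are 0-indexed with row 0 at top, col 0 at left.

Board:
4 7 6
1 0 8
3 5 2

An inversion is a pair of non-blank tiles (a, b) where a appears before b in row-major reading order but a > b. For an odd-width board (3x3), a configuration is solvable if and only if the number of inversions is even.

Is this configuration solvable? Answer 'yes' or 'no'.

Answer: no

Derivation:
Inversions (pairs i<j in row-major order where tile[i] > tile[j] > 0): 17
17 is odd, so the puzzle is not solvable.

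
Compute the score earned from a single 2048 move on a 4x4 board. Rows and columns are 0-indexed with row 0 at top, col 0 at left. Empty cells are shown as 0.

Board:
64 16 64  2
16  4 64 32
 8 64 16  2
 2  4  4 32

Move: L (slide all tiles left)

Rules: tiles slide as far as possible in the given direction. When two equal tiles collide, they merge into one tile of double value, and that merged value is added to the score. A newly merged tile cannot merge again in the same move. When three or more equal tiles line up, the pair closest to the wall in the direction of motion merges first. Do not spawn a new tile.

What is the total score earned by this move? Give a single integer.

Answer: 8

Derivation:
Slide left:
row 0: [64, 16, 64, 2] -> [64, 16, 64, 2]  score +0 (running 0)
row 1: [16, 4, 64, 32] -> [16, 4, 64, 32]  score +0 (running 0)
row 2: [8, 64, 16, 2] -> [8, 64, 16, 2]  score +0 (running 0)
row 3: [2, 4, 4, 32] -> [2, 8, 32, 0]  score +8 (running 8)
Board after move:
64 16 64  2
16  4 64 32
 8 64 16  2
 2  8 32  0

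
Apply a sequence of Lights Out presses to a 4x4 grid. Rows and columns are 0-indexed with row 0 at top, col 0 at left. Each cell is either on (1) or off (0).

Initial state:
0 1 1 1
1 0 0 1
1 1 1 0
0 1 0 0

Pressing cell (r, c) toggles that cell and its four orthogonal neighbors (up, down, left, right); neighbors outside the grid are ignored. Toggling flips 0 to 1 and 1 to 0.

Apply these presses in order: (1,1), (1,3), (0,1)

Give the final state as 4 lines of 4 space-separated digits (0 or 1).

After press 1 at (1,1):
0 0 1 1
0 1 1 1
1 0 1 0
0 1 0 0

After press 2 at (1,3):
0 0 1 0
0 1 0 0
1 0 1 1
0 1 0 0

After press 3 at (0,1):
1 1 0 0
0 0 0 0
1 0 1 1
0 1 0 0

Answer: 1 1 0 0
0 0 0 0
1 0 1 1
0 1 0 0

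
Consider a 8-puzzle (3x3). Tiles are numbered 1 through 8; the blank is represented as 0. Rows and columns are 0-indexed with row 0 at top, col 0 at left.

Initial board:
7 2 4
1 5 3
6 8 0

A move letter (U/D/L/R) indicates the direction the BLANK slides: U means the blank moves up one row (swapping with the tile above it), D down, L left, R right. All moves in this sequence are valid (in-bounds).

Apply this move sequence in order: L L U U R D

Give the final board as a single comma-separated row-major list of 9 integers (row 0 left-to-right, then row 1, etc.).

Answer: 2, 5, 4, 7, 0, 3, 1, 6, 8

Derivation:
After move 1 (L):
7 2 4
1 5 3
6 0 8

After move 2 (L):
7 2 4
1 5 3
0 6 8

After move 3 (U):
7 2 4
0 5 3
1 6 8

After move 4 (U):
0 2 4
7 5 3
1 6 8

After move 5 (R):
2 0 4
7 5 3
1 6 8

After move 6 (D):
2 5 4
7 0 3
1 6 8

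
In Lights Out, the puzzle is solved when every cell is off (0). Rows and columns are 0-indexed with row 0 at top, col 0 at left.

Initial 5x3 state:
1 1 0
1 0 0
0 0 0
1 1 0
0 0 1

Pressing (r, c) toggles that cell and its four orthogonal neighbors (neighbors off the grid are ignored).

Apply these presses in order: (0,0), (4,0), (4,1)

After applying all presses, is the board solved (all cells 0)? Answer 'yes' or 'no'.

Answer: yes

Derivation:
After press 1 at (0,0):
0 0 0
0 0 0
0 0 0
1 1 0
0 0 1

After press 2 at (4,0):
0 0 0
0 0 0
0 0 0
0 1 0
1 1 1

After press 3 at (4,1):
0 0 0
0 0 0
0 0 0
0 0 0
0 0 0

Lights still on: 0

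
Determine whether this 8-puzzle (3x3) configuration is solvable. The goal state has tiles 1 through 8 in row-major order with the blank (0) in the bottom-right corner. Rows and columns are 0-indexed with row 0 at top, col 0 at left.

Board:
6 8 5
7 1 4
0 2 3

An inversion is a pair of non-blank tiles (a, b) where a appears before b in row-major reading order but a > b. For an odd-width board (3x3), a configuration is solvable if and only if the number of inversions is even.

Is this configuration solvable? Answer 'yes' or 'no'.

Inversions (pairs i<j in row-major order where tile[i] > tile[j] > 0): 21
21 is odd, so the puzzle is not solvable.

Answer: no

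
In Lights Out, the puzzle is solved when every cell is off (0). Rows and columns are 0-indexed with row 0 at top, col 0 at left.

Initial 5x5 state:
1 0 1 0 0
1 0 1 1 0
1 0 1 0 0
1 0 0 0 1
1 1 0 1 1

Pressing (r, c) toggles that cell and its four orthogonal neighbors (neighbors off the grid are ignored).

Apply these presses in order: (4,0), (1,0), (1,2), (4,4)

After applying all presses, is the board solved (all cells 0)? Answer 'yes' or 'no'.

After press 1 at (4,0):
1 0 1 0 0
1 0 1 1 0
1 0 1 0 0
0 0 0 0 1
0 0 0 1 1

After press 2 at (1,0):
0 0 1 0 0
0 1 1 1 0
0 0 1 0 0
0 0 0 0 1
0 0 0 1 1

After press 3 at (1,2):
0 0 0 0 0
0 0 0 0 0
0 0 0 0 0
0 0 0 0 1
0 0 0 1 1

After press 4 at (4,4):
0 0 0 0 0
0 0 0 0 0
0 0 0 0 0
0 0 0 0 0
0 0 0 0 0

Lights still on: 0

Answer: yes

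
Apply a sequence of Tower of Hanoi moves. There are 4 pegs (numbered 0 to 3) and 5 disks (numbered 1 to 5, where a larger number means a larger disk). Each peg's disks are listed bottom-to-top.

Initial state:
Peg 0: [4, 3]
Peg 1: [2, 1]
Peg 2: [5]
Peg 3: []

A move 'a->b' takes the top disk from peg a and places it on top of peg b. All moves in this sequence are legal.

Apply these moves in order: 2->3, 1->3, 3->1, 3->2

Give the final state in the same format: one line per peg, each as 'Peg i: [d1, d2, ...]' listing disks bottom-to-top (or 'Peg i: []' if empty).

Answer: Peg 0: [4, 3]
Peg 1: [2, 1]
Peg 2: [5]
Peg 3: []

Derivation:
After move 1 (2->3):
Peg 0: [4, 3]
Peg 1: [2, 1]
Peg 2: []
Peg 3: [5]

After move 2 (1->3):
Peg 0: [4, 3]
Peg 1: [2]
Peg 2: []
Peg 3: [5, 1]

After move 3 (3->1):
Peg 0: [4, 3]
Peg 1: [2, 1]
Peg 2: []
Peg 3: [5]

After move 4 (3->2):
Peg 0: [4, 3]
Peg 1: [2, 1]
Peg 2: [5]
Peg 3: []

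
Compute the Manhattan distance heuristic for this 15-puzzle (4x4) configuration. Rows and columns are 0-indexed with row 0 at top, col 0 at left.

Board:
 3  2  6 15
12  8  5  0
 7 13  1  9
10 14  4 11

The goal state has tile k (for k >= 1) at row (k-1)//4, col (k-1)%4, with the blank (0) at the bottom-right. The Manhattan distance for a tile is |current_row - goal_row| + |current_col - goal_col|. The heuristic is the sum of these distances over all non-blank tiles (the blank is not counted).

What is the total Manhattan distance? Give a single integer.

Answer: 36

Derivation:
Tile 3: at (0,0), goal (0,2), distance |0-0|+|0-2| = 2
Tile 2: at (0,1), goal (0,1), distance |0-0|+|1-1| = 0
Tile 6: at (0,2), goal (1,1), distance |0-1|+|2-1| = 2
Tile 15: at (0,3), goal (3,2), distance |0-3|+|3-2| = 4
Tile 12: at (1,0), goal (2,3), distance |1-2|+|0-3| = 4
Tile 8: at (1,1), goal (1,3), distance |1-1|+|1-3| = 2
Tile 5: at (1,2), goal (1,0), distance |1-1|+|2-0| = 2
Tile 7: at (2,0), goal (1,2), distance |2-1|+|0-2| = 3
Tile 13: at (2,1), goal (3,0), distance |2-3|+|1-0| = 2
Tile 1: at (2,2), goal (0,0), distance |2-0|+|2-0| = 4
Tile 9: at (2,3), goal (2,0), distance |2-2|+|3-0| = 3
Tile 10: at (3,0), goal (2,1), distance |3-2|+|0-1| = 2
Tile 14: at (3,1), goal (3,1), distance |3-3|+|1-1| = 0
Tile 4: at (3,2), goal (0,3), distance |3-0|+|2-3| = 4
Tile 11: at (3,3), goal (2,2), distance |3-2|+|3-2| = 2
Sum: 2 + 0 + 2 + 4 + 4 + 2 + 2 + 3 + 2 + 4 + 3 + 2 + 0 + 4 + 2 = 36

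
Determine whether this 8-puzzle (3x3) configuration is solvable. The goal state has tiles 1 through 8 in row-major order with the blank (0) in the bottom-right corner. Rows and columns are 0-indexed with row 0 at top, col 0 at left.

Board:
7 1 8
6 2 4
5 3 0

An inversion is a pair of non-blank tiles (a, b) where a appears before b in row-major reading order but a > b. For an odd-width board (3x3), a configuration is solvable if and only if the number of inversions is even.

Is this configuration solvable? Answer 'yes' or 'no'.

Inversions (pairs i<j in row-major order where tile[i] > tile[j] > 0): 17
17 is odd, so the puzzle is not solvable.

Answer: no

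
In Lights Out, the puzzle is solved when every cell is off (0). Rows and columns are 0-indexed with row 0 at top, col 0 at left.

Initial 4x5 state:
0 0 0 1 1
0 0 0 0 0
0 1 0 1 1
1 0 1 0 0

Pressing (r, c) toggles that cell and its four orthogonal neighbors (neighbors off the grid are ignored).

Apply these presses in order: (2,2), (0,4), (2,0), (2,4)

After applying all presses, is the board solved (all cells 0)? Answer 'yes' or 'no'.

Answer: no

Derivation:
After press 1 at (2,2):
0 0 0 1 1
0 0 1 0 0
0 0 1 0 1
1 0 0 0 0

After press 2 at (0,4):
0 0 0 0 0
0 0 1 0 1
0 0 1 0 1
1 0 0 0 0

After press 3 at (2,0):
0 0 0 0 0
1 0 1 0 1
1 1 1 0 1
0 0 0 0 0

After press 4 at (2,4):
0 0 0 0 0
1 0 1 0 0
1 1 1 1 0
0 0 0 0 1

Lights still on: 7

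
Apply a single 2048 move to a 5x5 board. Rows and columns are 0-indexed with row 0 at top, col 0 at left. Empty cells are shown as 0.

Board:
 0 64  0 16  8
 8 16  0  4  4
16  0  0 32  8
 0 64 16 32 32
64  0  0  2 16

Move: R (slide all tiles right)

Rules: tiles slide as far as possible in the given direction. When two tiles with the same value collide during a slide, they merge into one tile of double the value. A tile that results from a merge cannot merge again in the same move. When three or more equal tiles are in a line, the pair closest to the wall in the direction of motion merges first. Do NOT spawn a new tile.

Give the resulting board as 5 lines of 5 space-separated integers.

Answer:  0  0 64 16  8
 0  0  8 16  8
 0  0 16 32  8
 0  0 64 16 64
 0  0 64  2 16

Derivation:
Slide right:
row 0: [0, 64, 0, 16, 8] -> [0, 0, 64, 16, 8]
row 1: [8, 16, 0, 4, 4] -> [0, 0, 8, 16, 8]
row 2: [16, 0, 0, 32, 8] -> [0, 0, 16, 32, 8]
row 3: [0, 64, 16, 32, 32] -> [0, 0, 64, 16, 64]
row 4: [64, 0, 0, 2, 16] -> [0, 0, 64, 2, 16]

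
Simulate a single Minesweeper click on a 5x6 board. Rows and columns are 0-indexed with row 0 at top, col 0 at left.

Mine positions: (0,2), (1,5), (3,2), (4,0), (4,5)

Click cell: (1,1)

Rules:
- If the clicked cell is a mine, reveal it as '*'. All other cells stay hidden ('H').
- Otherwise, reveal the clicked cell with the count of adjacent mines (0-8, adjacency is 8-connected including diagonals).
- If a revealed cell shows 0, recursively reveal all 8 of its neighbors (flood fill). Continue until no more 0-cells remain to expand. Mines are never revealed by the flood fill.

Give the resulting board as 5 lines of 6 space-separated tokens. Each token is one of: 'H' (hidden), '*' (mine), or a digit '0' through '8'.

H H H H H H
H 1 H H H H
H H H H H H
H H H H H H
H H H H H H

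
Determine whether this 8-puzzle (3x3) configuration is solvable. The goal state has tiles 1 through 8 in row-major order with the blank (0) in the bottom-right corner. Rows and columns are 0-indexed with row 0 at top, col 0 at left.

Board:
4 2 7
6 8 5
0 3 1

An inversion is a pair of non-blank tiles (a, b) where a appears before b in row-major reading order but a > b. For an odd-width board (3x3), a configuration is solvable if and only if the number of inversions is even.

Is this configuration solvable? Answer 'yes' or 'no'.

Answer: no

Derivation:
Inversions (pairs i<j in row-major order where tile[i] > tile[j] > 0): 17
17 is odd, so the puzzle is not solvable.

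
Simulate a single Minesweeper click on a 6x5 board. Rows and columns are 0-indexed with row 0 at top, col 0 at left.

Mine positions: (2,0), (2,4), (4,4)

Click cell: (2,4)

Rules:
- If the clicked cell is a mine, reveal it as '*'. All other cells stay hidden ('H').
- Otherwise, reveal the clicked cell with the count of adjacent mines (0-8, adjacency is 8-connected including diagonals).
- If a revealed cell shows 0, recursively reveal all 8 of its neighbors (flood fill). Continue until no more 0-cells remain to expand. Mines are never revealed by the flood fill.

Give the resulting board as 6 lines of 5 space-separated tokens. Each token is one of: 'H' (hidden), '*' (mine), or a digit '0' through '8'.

H H H H H
H H H H H
H H H H *
H H H H H
H H H H H
H H H H H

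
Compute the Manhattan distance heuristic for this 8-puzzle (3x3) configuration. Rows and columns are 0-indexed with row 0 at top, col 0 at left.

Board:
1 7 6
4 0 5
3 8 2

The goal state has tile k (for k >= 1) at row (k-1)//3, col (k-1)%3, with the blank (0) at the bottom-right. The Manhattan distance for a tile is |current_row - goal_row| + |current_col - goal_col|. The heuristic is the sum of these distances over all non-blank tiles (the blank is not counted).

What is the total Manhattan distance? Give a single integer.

Answer: 12

Derivation:
Tile 1: (0,0)->(0,0) = 0
Tile 7: (0,1)->(2,0) = 3
Tile 6: (0,2)->(1,2) = 1
Tile 4: (1,0)->(1,0) = 0
Tile 5: (1,2)->(1,1) = 1
Tile 3: (2,0)->(0,2) = 4
Tile 8: (2,1)->(2,1) = 0
Tile 2: (2,2)->(0,1) = 3
Sum: 0 + 3 + 1 + 0 + 1 + 4 + 0 + 3 = 12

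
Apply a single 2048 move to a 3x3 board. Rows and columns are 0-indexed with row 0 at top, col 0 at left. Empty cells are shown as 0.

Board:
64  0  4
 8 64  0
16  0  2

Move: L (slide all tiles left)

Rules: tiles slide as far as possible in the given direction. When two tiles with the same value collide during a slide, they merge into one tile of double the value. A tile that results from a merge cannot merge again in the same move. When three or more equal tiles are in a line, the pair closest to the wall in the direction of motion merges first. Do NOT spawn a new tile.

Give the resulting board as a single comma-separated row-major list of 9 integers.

Slide left:
row 0: [64, 0, 4] -> [64, 4, 0]
row 1: [8, 64, 0] -> [8, 64, 0]
row 2: [16, 0, 2] -> [16, 2, 0]

Answer: 64, 4, 0, 8, 64, 0, 16, 2, 0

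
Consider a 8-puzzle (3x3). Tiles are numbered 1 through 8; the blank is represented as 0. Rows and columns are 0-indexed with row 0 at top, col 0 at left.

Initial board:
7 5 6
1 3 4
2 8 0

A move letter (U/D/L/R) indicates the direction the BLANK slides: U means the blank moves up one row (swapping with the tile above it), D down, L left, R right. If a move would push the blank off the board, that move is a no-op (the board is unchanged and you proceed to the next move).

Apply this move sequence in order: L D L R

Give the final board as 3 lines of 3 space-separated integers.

After move 1 (L):
7 5 6
1 3 4
2 0 8

After move 2 (D):
7 5 6
1 3 4
2 0 8

After move 3 (L):
7 5 6
1 3 4
0 2 8

After move 4 (R):
7 5 6
1 3 4
2 0 8

Answer: 7 5 6
1 3 4
2 0 8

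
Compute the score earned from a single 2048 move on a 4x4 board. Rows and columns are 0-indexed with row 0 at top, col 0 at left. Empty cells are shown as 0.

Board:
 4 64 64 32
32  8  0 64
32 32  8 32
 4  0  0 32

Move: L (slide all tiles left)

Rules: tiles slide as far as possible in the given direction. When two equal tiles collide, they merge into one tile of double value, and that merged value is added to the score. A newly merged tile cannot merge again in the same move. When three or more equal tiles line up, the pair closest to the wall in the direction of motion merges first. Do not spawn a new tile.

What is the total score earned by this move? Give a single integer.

Answer: 192

Derivation:
Slide left:
row 0: [4, 64, 64, 32] -> [4, 128, 32, 0]  score +128 (running 128)
row 1: [32, 8, 0, 64] -> [32, 8, 64, 0]  score +0 (running 128)
row 2: [32, 32, 8, 32] -> [64, 8, 32, 0]  score +64 (running 192)
row 3: [4, 0, 0, 32] -> [4, 32, 0, 0]  score +0 (running 192)
Board after move:
  4 128  32   0
 32   8  64   0
 64   8  32   0
  4  32   0   0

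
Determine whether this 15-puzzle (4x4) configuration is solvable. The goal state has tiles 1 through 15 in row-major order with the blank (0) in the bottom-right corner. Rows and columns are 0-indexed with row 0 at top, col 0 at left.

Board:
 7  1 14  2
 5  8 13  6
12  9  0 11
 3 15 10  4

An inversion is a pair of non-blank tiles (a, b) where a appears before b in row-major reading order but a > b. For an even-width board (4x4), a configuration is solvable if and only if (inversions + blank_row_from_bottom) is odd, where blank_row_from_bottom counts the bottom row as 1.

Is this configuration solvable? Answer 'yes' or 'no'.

Inversions: 44
Blank is in row 2 (0-indexed from top), which is row 2 counting from the bottom (bottom = 1).
44 + 2 = 46, which is even, so the puzzle is not solvable.

Answer: no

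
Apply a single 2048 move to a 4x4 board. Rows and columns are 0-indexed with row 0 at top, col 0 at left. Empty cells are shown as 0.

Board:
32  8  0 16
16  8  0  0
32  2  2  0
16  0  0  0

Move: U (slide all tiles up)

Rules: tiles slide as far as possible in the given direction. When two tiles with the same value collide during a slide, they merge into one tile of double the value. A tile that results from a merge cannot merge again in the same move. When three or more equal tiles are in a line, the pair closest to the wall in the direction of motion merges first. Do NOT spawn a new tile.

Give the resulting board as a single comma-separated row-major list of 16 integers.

Slide up:
col 0: [32, 16, 32, 16] -> [32, 16, 32, 16]
col 1: [8, 8, 2, 0] -> [16, 2, 0, 0]
col 2: [0, 0, 2, 0] -> [2, 0, 0, 0]
col 3: [16, 0, 0, 0] -> [16, 0, 0, 0]

Answer: 32, 16, 2, 16, 16, 2, 0, 0, 32, 0, 0, 0, 16, 0, 0, 0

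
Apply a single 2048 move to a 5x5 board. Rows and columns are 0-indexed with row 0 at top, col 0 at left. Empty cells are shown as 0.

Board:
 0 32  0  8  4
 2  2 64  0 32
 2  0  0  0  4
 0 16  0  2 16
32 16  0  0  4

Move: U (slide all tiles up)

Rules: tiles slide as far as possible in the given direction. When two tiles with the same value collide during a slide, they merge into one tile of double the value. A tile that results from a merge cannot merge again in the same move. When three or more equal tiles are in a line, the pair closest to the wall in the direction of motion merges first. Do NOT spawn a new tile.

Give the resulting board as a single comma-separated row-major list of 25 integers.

Answer: 4, 32, 64, 8, 4, 32, 2, 0, 2, 32, 0, 32, 0, 0, 4, 0, 0, 0, 0, 16, 0, 0, 0, 0, 4

Derivation:
Slide up:
col 0: [0, 2, 2, 0, 32] -> [4, 32, 0, 0, 0]
col 1: [32, 2, 0, 16, 16] -> [32, 2, 32, 0, 0]
col 2: [0, 64, 0, 0, 0] -> [64, 0, 0, 0, 0]
col 3: [8, 0, 0, 2, 0] -> [8, 2, 0, 0, 0]
col 4: [4, 32, 4, 16, 4] -> [4, 32, 4, 16, 4]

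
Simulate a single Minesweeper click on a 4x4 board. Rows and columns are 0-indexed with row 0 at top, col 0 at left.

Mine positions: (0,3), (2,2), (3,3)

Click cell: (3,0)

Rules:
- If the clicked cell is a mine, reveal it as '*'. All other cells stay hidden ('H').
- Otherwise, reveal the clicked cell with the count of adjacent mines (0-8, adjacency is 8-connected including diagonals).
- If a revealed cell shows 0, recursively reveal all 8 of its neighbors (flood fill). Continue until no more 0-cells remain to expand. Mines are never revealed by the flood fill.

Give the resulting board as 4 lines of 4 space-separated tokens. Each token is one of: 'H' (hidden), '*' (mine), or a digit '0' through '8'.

0 0 1 H
0 1 2 H
0 1 H H
0 1 H H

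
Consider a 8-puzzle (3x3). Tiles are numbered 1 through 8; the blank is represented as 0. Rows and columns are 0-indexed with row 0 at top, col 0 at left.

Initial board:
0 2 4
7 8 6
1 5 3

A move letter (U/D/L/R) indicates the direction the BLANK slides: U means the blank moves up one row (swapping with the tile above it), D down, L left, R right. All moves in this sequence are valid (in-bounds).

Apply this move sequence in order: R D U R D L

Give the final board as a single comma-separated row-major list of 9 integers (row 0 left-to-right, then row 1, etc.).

Answer: 2, 4, 6, 7, 0, 8, 1, 5, 3

Derivation:
After move 1 (R):
2 0 4
7 8 6
1 5 3

After move 2 (D):
2 8 4
7 0 6
1 5 3

After move 3 (U):
2 0 4
7 8 6
1 5 3

After move 4 (R):
2 4 0
7 8 6
1 5 3

After move 5 (D):
2 4 6
7 8 0
1 5 3

After move 6 (L):
2 4 6
7 0 8
1 5 3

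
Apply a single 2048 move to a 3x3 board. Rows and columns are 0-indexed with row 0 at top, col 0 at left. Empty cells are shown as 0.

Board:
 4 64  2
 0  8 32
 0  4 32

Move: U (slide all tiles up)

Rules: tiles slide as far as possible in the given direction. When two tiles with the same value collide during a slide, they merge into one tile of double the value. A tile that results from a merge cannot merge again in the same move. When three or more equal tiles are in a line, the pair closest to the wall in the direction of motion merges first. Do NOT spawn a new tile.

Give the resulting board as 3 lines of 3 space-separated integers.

Slide up:
col 0: [4, 0, 0] -> [4, 0, 0]
col 1: [64, 8, 4] -> [64, 8, 4]
col 2: [2, 32, 32] -> [2, 64, 0]

Answer:  4 64  2
 0  8 64
 0  4  0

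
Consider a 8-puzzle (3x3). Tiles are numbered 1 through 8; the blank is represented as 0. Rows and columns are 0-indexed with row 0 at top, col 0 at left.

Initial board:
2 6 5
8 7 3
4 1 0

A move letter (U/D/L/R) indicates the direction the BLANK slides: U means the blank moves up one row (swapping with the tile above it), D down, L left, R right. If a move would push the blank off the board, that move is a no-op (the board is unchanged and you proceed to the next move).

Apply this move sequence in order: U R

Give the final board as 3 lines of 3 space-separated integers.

Answer: 2 6 5
8 7 0
4 1 3

Derivation:
After move 1 (U):
2 6 5
8 7 0
4 1 3

After move 2 (R):
2 6 5
8 7 0
4 1 3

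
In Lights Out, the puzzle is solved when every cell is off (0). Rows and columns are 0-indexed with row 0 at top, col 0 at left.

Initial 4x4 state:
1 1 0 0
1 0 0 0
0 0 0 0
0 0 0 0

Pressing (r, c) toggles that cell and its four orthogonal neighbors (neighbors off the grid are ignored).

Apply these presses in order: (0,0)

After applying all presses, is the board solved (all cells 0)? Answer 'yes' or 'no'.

After press 1 at (0,0):
0 0 0 0
0 0 0 0
0 0 0 0
0 0 0 0

Lights still on: 0

Answer: yes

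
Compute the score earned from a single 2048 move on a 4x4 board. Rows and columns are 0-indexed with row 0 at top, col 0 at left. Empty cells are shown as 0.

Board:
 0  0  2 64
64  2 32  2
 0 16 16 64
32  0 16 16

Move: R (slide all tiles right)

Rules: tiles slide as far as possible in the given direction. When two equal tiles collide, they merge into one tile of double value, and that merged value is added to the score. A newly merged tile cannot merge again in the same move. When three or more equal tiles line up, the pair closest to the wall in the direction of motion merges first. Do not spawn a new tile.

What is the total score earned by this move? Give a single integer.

Answer: 64

Derivation:
Slide right:
row 0: [0, 0, 2, 64] -> [0, 0, 2, 64]  score +0 (running 0)
row 1: [64, 2, 32, 2] -> [64, 2, 32, 2]  score +0 (running 0)
row 2: [0, 16, 16, 64] -> [0, 0, 32, 64]  score +32 (running 32)
row 3: [32, 0, 16, 16] -> [0, 0, 32, 32]  score +32 (running 64)
Board after move:
 0  0  2 64
64  2 32  2
 0  0 32 64
 0  0 32 32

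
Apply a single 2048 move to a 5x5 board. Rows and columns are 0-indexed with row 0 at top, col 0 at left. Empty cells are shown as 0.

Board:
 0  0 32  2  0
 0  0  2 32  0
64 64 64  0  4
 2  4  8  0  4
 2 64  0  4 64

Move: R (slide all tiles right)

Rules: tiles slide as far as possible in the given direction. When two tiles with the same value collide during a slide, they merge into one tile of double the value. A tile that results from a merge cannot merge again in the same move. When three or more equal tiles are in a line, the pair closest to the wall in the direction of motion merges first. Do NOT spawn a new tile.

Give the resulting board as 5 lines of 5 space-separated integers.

Answer:   0   0   0  32   2
  0   0   0   2  32
  0   0  64 128   4
  0   2   4   8   4
  0   2  64   4  64

Derivation:
Slide right:
row 0: [0, 0, 32, 2, 0] -> [0, 0, 0, 32, 2]
row 1: [0, 0, 2, 32, 0] -> [0, 0, 0, 2, 32]
row 2: [64, 64, 64, 0, 4] -> [0, 0, 64, 128, 4]
row 3: [2, 4, 8, 0, 4] -> [0, 2, 4, 8, 4]
row 4: [2, 64, 0, 4, 64] -> [0, 2, 64, 4, 64]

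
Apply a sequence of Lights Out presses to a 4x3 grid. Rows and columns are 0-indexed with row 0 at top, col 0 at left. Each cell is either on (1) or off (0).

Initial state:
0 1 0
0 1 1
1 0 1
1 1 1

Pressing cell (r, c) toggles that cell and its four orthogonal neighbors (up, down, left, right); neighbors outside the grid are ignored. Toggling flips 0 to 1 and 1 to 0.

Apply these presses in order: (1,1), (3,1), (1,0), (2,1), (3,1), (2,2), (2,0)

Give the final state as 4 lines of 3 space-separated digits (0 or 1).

Answer: 1 0 0
1 0 1
0 0 1
0 0 0

Derivation:
After press 1 at (1,1):
0 0 0
1 0 0
1 1 1
1 1 1

After press 2 at (3,1):
0 0 0
1 0 0
1 0 1
0 0 0

After press 3 at (1,0):
1 0 0
0 1 0
0 0 1
0 0 0

After press 4 at (2,1):
1 0 0
0 0 0
1 1 0
0 1 0

After press 5 at (3,1):
1 0 0
0 0 0
1 0 0
1 0 1

After press 6 at (2,2):
1 0 0
0 0 1
1 1 1
1 0 0

After press 7 at (2,0):
1 0 0
1 0 1
0 0 1
0 0 0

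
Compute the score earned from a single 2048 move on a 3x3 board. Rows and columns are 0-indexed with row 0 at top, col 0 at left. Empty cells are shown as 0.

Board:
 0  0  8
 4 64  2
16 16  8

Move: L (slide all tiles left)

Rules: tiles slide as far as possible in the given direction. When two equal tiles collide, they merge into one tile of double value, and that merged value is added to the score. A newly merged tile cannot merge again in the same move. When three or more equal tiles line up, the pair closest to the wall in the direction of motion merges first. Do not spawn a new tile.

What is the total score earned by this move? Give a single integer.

Answer: 32

Derivation:
Slide left:
row 0: [0, 0, 8] -> [8, 0, 0]  score +0 (running 0)
row 1: [4, 64, 2] -> [4, 64, 2]  score +0 (running 0)
row 2: [16, 16, 8] -> [32, 8, 0]  score +32 (running 32)
Board after move:
 8  0  0
 4 64  2
32  8  0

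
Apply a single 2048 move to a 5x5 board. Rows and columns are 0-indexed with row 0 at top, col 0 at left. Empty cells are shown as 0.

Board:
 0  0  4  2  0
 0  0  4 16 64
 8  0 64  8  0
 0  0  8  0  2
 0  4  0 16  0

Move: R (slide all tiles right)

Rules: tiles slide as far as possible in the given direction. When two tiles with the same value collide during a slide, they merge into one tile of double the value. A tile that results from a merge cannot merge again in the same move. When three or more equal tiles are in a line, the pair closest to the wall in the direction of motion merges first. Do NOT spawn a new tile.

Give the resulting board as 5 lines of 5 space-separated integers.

Answer:  0  0  0  4  2
 0  0  4 16 64
 0  0  8 64  8
 0  0  0  8  2
 0  0  0  4 16

Derivation:
Slide right:
row 0: [0, 0, 4, 2, 0] -> [0, 0, 0, 4, 2]
row 1: [0, 0, 4, 16, 64] -> [0, 0, 4, 16, 64]
row 2: [8, 0, 64, 8, 0] -> [0, 0, 8, 64, 8]
row 3: [0, 0, 8, 0, 2] -> [0, 0, 0, 8, 2]
row 4: [0, 4, 0, 16, 0] -> [0, 0, 0, 4, 16]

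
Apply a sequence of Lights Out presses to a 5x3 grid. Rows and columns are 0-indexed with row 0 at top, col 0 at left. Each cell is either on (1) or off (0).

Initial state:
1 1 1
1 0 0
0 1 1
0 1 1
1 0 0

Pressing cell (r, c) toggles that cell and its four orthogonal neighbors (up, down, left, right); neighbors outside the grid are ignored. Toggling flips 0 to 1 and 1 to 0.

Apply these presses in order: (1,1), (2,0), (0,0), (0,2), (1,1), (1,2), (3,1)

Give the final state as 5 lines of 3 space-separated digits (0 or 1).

Answer: 0 1 1
1 1 0
1 1 0
0 0 0
1 1 0

Derivation:
After press 1 at (1,1):
1 0 1
0 1 1
0 0 1
0 1 1
1 0 0

After press 2 at (2,0):
1 0 1
1 1 1
1 1 1
1 1 1
1 0 0

After press 3 at (0,0):
0 1 1
0 1 1
1 1 1
1 1 1
1 0 0

After press 4 at (0,2):
0 0 0
0 1 0
1 1 1
1 1 1
1 0 0

After press 5 at (1,1):
0 1 0
1 0 1
1 0 1
1 1 1
1 0 0

After press 6 at (1,2):
0 1 1
1 1 0
1 0 0
1 1 1
1 0 0

After press 7 at (3,1):
0 1 1
1 1 0
1 1 0
0 0 0
1 1 0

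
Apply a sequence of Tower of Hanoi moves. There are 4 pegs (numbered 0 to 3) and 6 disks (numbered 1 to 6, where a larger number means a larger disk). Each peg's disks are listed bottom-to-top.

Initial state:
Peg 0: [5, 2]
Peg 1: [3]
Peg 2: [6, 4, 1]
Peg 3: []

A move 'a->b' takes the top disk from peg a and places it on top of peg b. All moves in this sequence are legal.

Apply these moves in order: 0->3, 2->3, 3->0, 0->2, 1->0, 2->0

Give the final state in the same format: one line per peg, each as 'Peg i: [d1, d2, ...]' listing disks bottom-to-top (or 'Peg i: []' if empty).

Answer: Peg 0: [5, 3, 1]
Peg 1: []
Peg 2: [6, 4]
Peg 3: [2]

Derivation:
After move 1 (0->3):
Peg 0: [5]
Peg 1: [3]
Peg 2: [6, 4, 1]
Peg 3: [2]

After move 2 (2->3):
Peg 0: [5]
Peg 1: [3]
Peg 2: [6, 4]
Peg 3: [2, 1]

After move 3 (3->0):
Peg 0: [5, 1]
Peg 1: [3]
Peg 2: [6, 4]
Peg 3: [2]

After move 4 (0->2):
Peg 0: [5]
Peg 1: [3]
Peg 2: [6, 4, 1]
Peg 3: [2]

After move 5 (1->0):
Peg 0: [5, 3]
Peg 1: []
Peg 2: [6, 4, 1]
Peg 3: [2]

After move 6 (2->0):
Peg 0: [5, 3, 1]
Peg 1: []
Peg 2: [6, 4]
Peg 3: [2]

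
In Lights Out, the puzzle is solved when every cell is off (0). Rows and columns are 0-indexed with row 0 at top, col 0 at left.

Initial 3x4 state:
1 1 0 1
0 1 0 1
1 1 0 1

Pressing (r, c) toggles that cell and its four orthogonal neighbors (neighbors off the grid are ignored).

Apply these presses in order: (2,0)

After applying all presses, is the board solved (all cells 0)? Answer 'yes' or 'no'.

After press 1 at (2,0):
1 1 0 1
1 1 0 1
0 0 0 1

Lights still on: 7

Answer: no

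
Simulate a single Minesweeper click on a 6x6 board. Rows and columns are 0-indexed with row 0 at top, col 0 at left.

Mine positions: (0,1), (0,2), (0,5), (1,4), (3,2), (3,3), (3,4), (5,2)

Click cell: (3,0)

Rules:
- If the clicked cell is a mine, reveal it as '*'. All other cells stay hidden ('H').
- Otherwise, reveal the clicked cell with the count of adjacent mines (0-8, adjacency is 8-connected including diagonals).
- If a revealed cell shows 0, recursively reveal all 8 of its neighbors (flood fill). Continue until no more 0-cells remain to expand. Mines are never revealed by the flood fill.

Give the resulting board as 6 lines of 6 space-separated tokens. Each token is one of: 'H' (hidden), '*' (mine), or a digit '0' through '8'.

H H H H H H
1 2 H H H H
0 1 H H H H
0 1 H H H H
0 2 H H H H
0 1 H H H H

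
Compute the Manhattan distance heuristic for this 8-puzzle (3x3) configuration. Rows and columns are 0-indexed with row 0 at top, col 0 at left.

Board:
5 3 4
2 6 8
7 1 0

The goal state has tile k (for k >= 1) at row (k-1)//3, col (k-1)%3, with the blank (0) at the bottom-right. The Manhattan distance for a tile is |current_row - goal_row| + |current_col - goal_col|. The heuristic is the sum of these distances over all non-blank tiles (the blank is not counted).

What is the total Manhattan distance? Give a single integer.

Answer: 14

Derivation:
Tile 5: (0,0)->(1,1) = 2
Tile 3: (0,1)->(0,2) = 1
Tile 4: (0,2)->(1,0) = 3
Tile 2: (1,0)->(0,1) = 2
Tile 6: (1,1)->(1,2) = 1
Tile 8: (1,2)->(2,1) = 2
Tile 7: (2,0)->(2,0) = 0
Tile 1: (2,1)->(0,0) = 3
Sum: 2 + 1 + 3 + 2 + 1 + 2 + 0 + 3 = 14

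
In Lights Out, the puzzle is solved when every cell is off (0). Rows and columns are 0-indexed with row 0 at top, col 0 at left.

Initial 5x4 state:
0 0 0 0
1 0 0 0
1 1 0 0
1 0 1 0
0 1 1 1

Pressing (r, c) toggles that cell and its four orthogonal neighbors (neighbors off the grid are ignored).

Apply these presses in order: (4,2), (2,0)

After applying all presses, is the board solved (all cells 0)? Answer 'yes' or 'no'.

After press 1 at (4,2):
0 0 0 0
1 0 0 0
1 1 0 0
1 0 0 0
0 0 0 0

After press 2 at (2,0):
0 0 0 0
0 0 0 0
0 0 0 0
0 0 0 0
0 0 0 0

Lights still on: 0

Answer: yes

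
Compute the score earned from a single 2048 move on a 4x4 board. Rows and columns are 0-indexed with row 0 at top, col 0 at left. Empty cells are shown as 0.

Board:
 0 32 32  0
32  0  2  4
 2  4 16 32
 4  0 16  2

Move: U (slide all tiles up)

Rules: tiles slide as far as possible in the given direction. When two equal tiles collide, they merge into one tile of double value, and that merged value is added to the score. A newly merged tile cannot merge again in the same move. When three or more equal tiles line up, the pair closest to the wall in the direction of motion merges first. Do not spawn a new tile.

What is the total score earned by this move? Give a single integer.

Slide up:
col 0: [0, 32, 2, 4] -> [32, 2, 4, 0]  score +0 (running 0)
col 1: [32, 0, 4, 0] -> [32, 4, 0, 0]  score +0 (running 0)
col 2: [32, 2, 16, 16] -> [32, 2, 32, 0]  score +32 (running 32)
col 3: [0, 4, 32, 2] -> [4, 32, 2, 0]  score +0 (running 32)
Board after move:
32 32 32  4
 2  4  2 32
 4  0 32  2
 0  0  0  0

Answer: 32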